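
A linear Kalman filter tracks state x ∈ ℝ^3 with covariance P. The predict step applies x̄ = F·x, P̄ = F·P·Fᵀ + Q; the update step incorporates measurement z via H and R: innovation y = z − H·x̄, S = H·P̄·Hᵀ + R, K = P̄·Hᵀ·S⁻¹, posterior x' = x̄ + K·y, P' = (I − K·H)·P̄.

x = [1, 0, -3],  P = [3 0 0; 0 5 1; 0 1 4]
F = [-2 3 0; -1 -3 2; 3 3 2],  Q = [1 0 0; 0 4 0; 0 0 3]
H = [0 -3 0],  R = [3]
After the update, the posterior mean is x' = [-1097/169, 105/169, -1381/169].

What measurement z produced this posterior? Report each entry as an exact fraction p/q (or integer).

x̄ = F·x = [-2, -7, -3]
P̄ = F·P·Fᵀ + Q = [58 -33 33; -33 56 -38; 33 -38 103]
S = H·P̄·Hᵀ + R = [507]
K = P̄·Hᵀ·S⁻¹ = [33/169; -56/169; 38/169]
x' − x̄ = [-759/169, 1288/169, -874/169] = K·y
y = (KᵀK)⁻¹·Kᵀ·(x' − x̄) = [-23]
z = y + H·x̄ = [-23] + [21] = [-2]

z = [-2]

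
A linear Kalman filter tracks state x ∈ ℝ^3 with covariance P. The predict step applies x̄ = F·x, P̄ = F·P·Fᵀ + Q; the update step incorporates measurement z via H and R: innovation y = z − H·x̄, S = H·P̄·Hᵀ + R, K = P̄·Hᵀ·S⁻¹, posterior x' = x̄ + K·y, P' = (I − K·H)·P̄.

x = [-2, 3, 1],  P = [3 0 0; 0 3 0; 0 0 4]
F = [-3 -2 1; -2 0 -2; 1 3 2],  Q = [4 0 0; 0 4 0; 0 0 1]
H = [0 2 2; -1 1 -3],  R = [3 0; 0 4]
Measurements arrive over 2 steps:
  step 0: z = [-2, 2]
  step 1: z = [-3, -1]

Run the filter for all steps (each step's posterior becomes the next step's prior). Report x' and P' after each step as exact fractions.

step 0: x̄ = F·x = [1, 2, 9]
step 0: P̄ = F·P·Fᵀ + Q = [47 10 -19; 10 32 -22; -19 -22 47]
step 0: y = z − H·x̄ = [-24, 28]
step 0: S = H·P̄·Hᵀ + R = [143 -112; -112 504]
step 0: K = P̄·Hᵀ·S⁻¹ = [-122/1063 211/14882; 356/1063 1853/7441; 162/1063 -1874/7441]
step 0: x' = x̄ + K·y = [4413/1063, 994/1063, -1817/1063]
step 0: P' = (I − K·H)·P̄ = [332245/7441 82206/7441 -83487/7441; 82206/7441 25208/7441 -21470/7441; -83487/7441 -21470/7441 23171/7441]
step 1: x̄ = F·x = [-17044/1063, -5192/1063, 3761/1063]
step 1: P̄ = F·P·Fᵀ + Q = [4717246/7441 1856124/7441 -1567002/7441; 1856124/7441 783532/7441 -620668/7441; -1567002/7441 -620668/7441 560890/7441]
step 1: y = z − H·x̄ = [-327/1063, -1632/1063]
step 1: S = H·P̄·Hᵀ + R = [434667/7441 106152/7441; 106152/7441 1188300/7441]
step 1: K = P̄·Hᵀ·S⁻¹ = [5507996/5658363 8268995/5658363; 3396328/5658363 3455569/5658363; -715684/5658363 -3442300/5658363]
step 1: x' = x̄ + K·y = [-35038336/1886121, -11329040/1886121, 8508299/1886121]
step 1: P' = (I − K·H)·P̄ = [1114491734/5658363 293088424/5658363 -284826430/5658363; 293088424/5658363 80548544/5658363 -75454052/5658363; -284826430/5658363 -75454052/5658363 74380526/5658363]

step 0: x' = [4413/1063, 994/1063, -1817/1063], P' = [332245/7441 82206/7441 -83487/7441; 82206/7441 25208/7441 -21470/7441; -83487/7441 -21470/7441 23171/7441]
step 1: x' = [-35038336/1886121, -11329040/1886121, 8508299/1886121], P' = [1114491734/5658363 293088424/5658363 -284826430/5658363; 293088424/5658363 80548544/5658363 -75454052/5658363; -284826430/5658363 -75454052/5658363 74380526/5658363]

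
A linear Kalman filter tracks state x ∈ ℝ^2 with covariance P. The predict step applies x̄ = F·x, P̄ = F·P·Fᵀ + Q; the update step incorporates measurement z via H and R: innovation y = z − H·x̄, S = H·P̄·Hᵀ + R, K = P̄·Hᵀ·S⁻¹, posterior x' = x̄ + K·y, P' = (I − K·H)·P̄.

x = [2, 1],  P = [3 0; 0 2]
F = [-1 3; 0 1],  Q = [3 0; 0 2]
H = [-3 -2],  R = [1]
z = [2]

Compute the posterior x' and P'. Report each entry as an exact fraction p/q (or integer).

x̄ = F·x = [1, 1]
P̄ = F·P·Fᵀ + Q = [24 6; 6 4]
y = z − H·x̄ = [7]
S = H·P̄·Hᵀ + R = [305]
K = P̄·Hᵀ·S⁻¹ = [-84/305; -26/305]
x' = x̄ + K·y = [-283/305, 123/305]
P' = (I − K·H)·P̄ = [264/305 -354/305; -354/305 544/305]

x' = [-283/305, 123/305]
P' = [264/305 -354/305; -354/305 544/305]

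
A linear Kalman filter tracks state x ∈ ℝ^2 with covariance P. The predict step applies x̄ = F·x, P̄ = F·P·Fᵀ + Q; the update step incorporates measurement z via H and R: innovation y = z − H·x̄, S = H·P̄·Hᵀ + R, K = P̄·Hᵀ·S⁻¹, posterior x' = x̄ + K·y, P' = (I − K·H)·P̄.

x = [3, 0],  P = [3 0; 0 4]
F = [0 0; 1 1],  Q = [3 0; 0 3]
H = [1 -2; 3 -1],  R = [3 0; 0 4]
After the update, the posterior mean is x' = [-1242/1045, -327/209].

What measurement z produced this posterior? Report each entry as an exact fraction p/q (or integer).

z = [3, -3]

x̄ = F·x = [0, 3]
P̄ = F·P·Fᵀ + Q = [3 0; 0 10]
S = H·P̄·Hᵀ + R = [46 29; 29 41]
K = P̄·Hᵀ·S⁻¹ = [-138/1045 327/1045; -106/209 24/209]
x' − x̄ = [-1242/1045, -954/209] = K·y
y = (KᵀK)⁻¹·Kᵀ·(x' − x̄) = [9, 0]
z = y + H·x̄ = [9, 0] + [-6, -3] = [3, -3]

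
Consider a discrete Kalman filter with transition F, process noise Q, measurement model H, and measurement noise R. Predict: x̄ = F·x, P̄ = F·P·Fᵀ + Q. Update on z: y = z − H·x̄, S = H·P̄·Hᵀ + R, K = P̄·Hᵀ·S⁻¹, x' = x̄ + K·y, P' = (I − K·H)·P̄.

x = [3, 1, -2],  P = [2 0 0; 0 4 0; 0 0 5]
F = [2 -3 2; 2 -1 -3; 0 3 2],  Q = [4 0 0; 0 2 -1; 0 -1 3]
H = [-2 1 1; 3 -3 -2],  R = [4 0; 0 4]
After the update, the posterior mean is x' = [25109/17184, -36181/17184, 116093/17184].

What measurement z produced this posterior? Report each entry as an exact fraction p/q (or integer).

x̄ = F·x = [-1, 11, -1]
P̄ = F·P·Fᵀ + Q = [68 -10 -16; -10 59 -43; -16 -43 59]
S = H·P̄·Hᵀ + R = [412 -690; -690 1239]
K = P̄·Hᵀ·S⁻¹ = [-2863/5728 -547/8592; -6481/5728 -6253/8592; 5657/5728 4469/8592]
x' − x̄ = [42293/17184, -225205/17184, 133277/17184] = K·y
y = (KᵀK)⁻¹·Kᵀ·(x' − x̄) = [-9, 32]
z = y + H·x̄ = [-9, 32] + [12, -34] = [3, -2]

z = [3, -2]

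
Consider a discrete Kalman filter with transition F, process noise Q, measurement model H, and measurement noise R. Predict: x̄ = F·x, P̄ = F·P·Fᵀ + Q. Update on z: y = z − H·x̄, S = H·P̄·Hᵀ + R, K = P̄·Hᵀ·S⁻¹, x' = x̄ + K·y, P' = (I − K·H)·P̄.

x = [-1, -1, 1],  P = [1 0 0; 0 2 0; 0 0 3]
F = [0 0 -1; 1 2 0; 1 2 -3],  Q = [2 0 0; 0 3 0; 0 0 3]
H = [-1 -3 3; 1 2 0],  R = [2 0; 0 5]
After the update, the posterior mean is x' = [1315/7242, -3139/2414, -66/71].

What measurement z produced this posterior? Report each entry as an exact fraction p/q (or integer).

x̄ = F·x = [-1, -3, -6]
P̄ = F·P·Fᵀ + Q = [5 0 9; 0 12 9; 9 9 39]
S = H·P̄·Hᵀ + R = [250 4; 4 58]
K = P̄·Hᵀ·S⁻¹ = [314/3621 581/7242; -103/2414 503/1207; 45/142 63/142]
x' − x̄ = [8557/7242, 4103/2414, 360/71] = K·y
y = (KᵀK)⁻¹·Kᵀ·(x' − x̄) = [9, 5]
z = y + H·x̄ = [9, 5] + [-8, -7] = [1, -2]

z = [1, -2]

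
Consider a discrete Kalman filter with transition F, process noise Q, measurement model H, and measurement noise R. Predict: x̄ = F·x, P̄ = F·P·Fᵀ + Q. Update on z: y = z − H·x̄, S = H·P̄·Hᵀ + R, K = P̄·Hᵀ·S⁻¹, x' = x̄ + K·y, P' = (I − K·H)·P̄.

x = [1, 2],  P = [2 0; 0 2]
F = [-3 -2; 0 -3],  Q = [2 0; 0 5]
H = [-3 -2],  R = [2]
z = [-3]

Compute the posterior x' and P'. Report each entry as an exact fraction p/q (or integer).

x̄ = F·x = [-7, -6]
P̄ = F·P·Fᵀ + Q = [28 12; 12 23]
y = z − H·x̄ = [-36]
S = H·P̄·Hᵀ + R = [490]
K = P̄·Hᵀ·S⁻¹ = [-54/245; -41/245]
x' = x̄ + K·y = [229/245, 6/245]
P' = (I − K·H)·P̄ = [1028/245 -1488/245; -1488/245 2273/245]

x' = [229/245, 6/245]
P' = [1028/245 -1488/245; -1488/245 2273/245]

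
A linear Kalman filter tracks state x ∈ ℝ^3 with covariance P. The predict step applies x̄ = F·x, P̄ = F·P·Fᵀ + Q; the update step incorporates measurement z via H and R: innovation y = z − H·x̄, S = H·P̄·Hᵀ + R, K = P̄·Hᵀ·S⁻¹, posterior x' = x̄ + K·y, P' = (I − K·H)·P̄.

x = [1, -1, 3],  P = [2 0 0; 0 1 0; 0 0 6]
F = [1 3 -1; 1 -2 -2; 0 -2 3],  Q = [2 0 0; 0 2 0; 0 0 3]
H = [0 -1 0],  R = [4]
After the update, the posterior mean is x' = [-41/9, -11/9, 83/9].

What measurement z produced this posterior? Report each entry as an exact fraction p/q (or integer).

z = [1]

x̄ = F·x = [-5, -3, 11]
P̄ = F·P·Fᵀ + Q = [19 8 -24; 8 32 -32; -24 -32 61]
S = H·P̄·Hᵀ + R = [36]
K = P̄·Hᵀ·S⁻¹ = [-2/9; -8/9; 8/9]
x' − x̄ = [4/9, 16/9, -16/9] = K·y
y = (KᵀK)⁻¹·Kᵀ·(x' − x̄) = [-2]
z = y + H·x̄ = [-2] + [3] = [1]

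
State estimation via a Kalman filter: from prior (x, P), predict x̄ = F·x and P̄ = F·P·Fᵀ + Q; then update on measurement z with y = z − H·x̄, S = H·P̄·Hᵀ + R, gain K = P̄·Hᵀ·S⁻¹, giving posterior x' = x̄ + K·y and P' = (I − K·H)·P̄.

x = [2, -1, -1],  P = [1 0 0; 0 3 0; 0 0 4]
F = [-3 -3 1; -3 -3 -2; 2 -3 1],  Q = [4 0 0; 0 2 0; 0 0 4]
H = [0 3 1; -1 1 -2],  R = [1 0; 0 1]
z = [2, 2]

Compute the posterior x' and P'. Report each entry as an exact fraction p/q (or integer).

x' = [-915929/141088, -11063/141088, 157311/70544]
P' = [1937161/141088 278439/141088 -407167/70544; 278439/141088 54377/141088 -59953/70544; -407167/70544 -59953/70544 92721/35272]

x̄ = F·x = [-4, -1, 6]
P̄ = F·P·Fᵀ + Q = [44 28 25; 28 54 13; 25 13 39]
y = z − H·x̄ = [-1, 11]
S = H·P̄·Hᵀ + R = [604 -90; -90 247]
K = P̄·Hᵀ·S⁻¹ = [20983/141088 -15027/70544; 43225/141088 7875/70544; 5583/70544 -11835/35272]
x' = x̄ + K·y = [-915929/141088, -11063/141088, 157311/70544]
P' = (I − K·H)·P̄ = [1937161/141088 278439/141088 -407167/70544; 278439/141088 54377/141088 -59953/70544; -407167/70544 -59953/70544 92721/35272]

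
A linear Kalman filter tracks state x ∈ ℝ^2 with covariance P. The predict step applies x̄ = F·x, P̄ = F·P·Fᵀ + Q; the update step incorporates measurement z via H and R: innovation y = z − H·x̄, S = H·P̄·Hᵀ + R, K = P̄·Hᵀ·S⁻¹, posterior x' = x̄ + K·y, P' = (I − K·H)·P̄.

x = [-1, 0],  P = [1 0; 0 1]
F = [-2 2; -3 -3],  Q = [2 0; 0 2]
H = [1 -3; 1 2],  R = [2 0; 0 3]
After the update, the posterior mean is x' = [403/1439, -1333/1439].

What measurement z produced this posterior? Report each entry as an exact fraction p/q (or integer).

x̄ = F·x = [2, 3]
P̄ = F·P·Fᵀ + Q = [10 0; 0 20]
S = H·P̄·Hᵀ + R = [192 -110; -110 93]
K = P̄·Hᵀ·S⁻¹ = [1015/2878 755/1439; -295/1439 270/1439]
x' − x̄ = [-2475/1439, -5650/1439] = K·y
y = (KᵀK)⁻¹·Kᵀ·(x' − x̄) = [10, -10]
z = y + H·x̄ = [10, -10] + [-7, 8] = [3, -2]

z = [3, -2]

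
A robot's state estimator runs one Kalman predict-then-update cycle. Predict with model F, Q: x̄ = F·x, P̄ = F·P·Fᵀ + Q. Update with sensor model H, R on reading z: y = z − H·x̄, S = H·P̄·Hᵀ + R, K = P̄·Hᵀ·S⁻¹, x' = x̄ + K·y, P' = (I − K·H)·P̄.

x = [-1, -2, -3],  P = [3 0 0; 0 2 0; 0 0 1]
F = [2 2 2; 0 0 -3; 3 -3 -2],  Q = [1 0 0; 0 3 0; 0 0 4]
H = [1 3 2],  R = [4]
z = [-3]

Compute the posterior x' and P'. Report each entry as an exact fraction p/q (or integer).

x' = [-1704/131, 675/131, -333/131]
P' = [9704/393 -940/131 -200/131; -940/131 984/131 -978/131; -200/131 -978/131 1651/131]

x̄ = F·x = [-12, 9, 9]
P̄ = F·P·Fᵀ + Q = [25 -6 2; -6 12 6; 2 6 53]
y = z − H·x̄ = [-36]
S = H·P̄·Hᵀ + R = [393]
K = P̄·Hᵀ·S⁻¹ = [11/393; 14/131; 42/131]
x' = x̄ + K·y = [-1704/131, 675/131, -333/131]
P' = (I − K·H)·P̄ = [9704/393 -940/131 -200/131; -940/131 984/131 -978/131; -200/131 -978/131 1651/131]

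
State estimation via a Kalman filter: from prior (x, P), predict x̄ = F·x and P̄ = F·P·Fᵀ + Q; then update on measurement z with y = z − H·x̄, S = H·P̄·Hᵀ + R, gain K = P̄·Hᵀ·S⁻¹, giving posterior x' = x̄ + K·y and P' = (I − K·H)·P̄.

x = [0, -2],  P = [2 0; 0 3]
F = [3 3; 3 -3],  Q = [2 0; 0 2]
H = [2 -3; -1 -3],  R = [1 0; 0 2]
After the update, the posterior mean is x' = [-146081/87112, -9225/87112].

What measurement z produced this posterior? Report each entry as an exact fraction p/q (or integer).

z = [-3, 2]

x̄ = F·x = [-6, 6]
P̄ = F·P·Fᵀ + Q = [47 -9; -9 47]
S = H·P̄·Hᵀ + R = [720 356; 356 418]
K = P̄·Hᵀ·S⁻¹ = [28849/87112 -14369/43556; -9735/87112 -9609/43556]
x' − x̄ = [376591/87112, -531897/87112] = K·y
y = (KᵀK)⁻¹·Kᵀ·(x' − x̄) = [27, 14]
z = y + H·x̄ = [27, 14] + [-30, -12] = [-3, 2]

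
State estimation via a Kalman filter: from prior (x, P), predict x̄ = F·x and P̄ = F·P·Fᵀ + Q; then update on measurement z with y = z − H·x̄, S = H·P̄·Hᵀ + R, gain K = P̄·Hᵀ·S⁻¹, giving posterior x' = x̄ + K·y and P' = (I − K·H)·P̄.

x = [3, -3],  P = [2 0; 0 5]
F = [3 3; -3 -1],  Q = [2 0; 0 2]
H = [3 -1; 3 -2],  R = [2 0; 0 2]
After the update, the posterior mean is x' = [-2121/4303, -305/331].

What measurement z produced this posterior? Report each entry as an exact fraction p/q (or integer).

z = [1, -1]

x̄ = F·x = [0, -6]
P̄ = F·P·Fᵀ + Q = [65 -33; -33 25]
S = H·P̄·Hᵀ + R = [810 932; 932 1083]
K = P̄·Hᵀ·S⁻¹ = [1836/4303 -543/4303; 176/331 -197/331]
x' − x̄ = [-2121/4303, 1681/331] = K·y
y = (KᵀK)⁻¹·Kᵀ·(x' − x̄) = [-5, -13]
z = y + H·x̄ = [-5, -13] + [6, 12] = [1, -1]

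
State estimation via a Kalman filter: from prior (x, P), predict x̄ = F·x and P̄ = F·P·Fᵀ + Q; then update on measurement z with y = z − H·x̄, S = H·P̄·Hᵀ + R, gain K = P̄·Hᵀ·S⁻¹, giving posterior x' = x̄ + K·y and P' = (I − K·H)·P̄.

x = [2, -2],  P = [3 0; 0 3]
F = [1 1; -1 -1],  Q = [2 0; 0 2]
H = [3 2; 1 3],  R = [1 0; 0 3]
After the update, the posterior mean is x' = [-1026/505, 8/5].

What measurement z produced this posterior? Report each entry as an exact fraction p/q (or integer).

x̄ = F·x = [0, 0]
P̄ = F·P·Fᵀ + Q = [8 -6; -6 8]
S = H·P̄·Hᵀ + R = [33 6; 6 47]
K = P̄·Hᵀ·S⁻¹ = [208/505 -134/505; -2/15 2/5]
x' − x̄ = [-1026/505, 8/5] = K·y
y = (KᵀK)⁻¹·Kᵀ·(x' − x̄) = [-3, 3]
z = y + H·x̄ = [-3, 3] + [0, 0] = [-3, 3]

z = [-3, 3]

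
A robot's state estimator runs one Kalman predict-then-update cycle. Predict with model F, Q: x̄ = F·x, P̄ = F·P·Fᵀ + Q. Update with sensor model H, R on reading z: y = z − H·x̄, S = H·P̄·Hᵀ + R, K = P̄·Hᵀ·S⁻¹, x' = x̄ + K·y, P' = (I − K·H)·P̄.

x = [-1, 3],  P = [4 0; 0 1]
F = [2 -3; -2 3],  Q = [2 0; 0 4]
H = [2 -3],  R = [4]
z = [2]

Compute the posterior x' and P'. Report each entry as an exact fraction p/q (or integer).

x' = [-50/673, -406/673]
P' = [1530/673 848/673; 848/673 748/673]

x̄ = F·x = [-11, 11]
P̄ = F·P·Fᵀ + Q = [27 -25; -25 29]
y = z − H·x̄ = [57]
S = H·P̄·Hᵀ + R = [673]
K = P̄·Hᵀ·S⁻¹ = [129/673; -137/673]
x' = x̄ + K·y = [-50/673, -406/673]
P' = (I − K·H)·P̄ = [1530/673 848/673; 848/673 748/673]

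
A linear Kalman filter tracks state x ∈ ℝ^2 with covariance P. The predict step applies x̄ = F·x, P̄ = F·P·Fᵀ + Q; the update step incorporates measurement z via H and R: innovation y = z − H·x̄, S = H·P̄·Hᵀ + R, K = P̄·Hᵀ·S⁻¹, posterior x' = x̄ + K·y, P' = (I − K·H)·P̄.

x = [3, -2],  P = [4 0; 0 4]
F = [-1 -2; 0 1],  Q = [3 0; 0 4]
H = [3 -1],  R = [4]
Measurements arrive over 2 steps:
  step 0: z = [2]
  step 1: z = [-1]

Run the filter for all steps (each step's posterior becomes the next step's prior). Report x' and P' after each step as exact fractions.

step 0: x' = [12/89, -146/89], P' = [212/267 328/267; 328/267 1112/267]
step 1: x' = [-26085/79517, -11638/79517], P' = [58000/79517 82516/79517; 82516/79517 286892/79517]

step 0: x̄ = F·x = [1, -2]
step 0: P̄ = F·P·Fᵀ + Q = [23 -8; -8 8]
step 0: y = z − H·x̄ = [-3]
step 0: S = H·P̄·Hᵀ + R = [267]
step 0: K = P̄·Hᵀ·S⁻¹ = [77/267; -32/267]
step 0: x' = x̄ + K·y = [12/89, -146/89]
step 0: P' = (I − K·H)·P̄ = [212/267 328/267; 328/267 1112/267]
step 1: x̄ = F·x = [280/89, -146/89]
step 1: P̄ = F·P·Fᵀ + Q = [6773/267 -2552/267; -2552/267 2180/267]
step 1: y = z − H·x̄ = [-1075/89]
step 1: S = H·P̄·Hᵀ + R = [79517/267]
step 1: K = P̄·Hᵀ·S⁻¹ = [22871/79517; -9836/79517]
step 1: x' = x̄ + K·y = [-26085/79517, -11638/79517]
step 1: P' = (I − K·H)·P̄ = [58000/79517 82516/79517; 82516/79517 286892/79517]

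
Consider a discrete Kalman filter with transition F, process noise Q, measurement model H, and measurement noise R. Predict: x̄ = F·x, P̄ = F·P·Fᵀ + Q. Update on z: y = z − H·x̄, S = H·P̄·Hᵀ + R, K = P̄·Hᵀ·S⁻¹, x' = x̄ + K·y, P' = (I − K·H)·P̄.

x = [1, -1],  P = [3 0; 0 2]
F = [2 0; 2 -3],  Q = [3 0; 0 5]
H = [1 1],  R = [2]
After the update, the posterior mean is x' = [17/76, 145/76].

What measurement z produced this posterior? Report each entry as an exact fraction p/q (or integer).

x̄ = F·x = [2, 5]
P̄ = F·P·Fᵀ + Q = [15 12; 12 35]
S = H·P̄·Hᵀ + R = [76]
K = P̄·Hᵀ·S⁻¹ = [27/76; 47/76]
x' − x̄ = [-135/76, -235/76] = K·y
y = (KᵀK)⁻¹·Kᵀ·(x' − x̄) = [-5]
z = y + H·x̄ = [-5] + [7] = [2]

z = [2]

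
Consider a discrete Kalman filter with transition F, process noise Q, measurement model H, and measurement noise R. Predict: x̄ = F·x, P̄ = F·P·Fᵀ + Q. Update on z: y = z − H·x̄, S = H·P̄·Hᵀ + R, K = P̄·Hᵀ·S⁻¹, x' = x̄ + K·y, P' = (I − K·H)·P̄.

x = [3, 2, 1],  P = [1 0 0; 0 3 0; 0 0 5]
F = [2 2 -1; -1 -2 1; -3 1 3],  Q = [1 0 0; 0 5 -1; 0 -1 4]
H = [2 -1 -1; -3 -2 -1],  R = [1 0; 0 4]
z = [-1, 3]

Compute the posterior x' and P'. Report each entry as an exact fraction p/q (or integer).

x̄ = F·x = [9, -6, -4]
P̄ = F·P·Fᵀ + Q = [22 -19 -15; -19 23 11; -15 11 61]
y = z − H·x̄ = [-29, 14]
S = H·P̄·Hᵀ + R = [331 12; 12 81]
K = P̄·Hᵀ·S⁻¹ = [2158/8889 -5239/26667; -648/2963 96/2963; -2602/8889 -11354/26667]
x' = x̄ + K·y = [-21089/26667, 2358/2963, -39250/26667]
P' = (I − K·H)·P̄ = [13595/26667 -4505/2963 61261/26667; -4505/2963 21493/2963 -29855/2963; 61261/26667 -29855/2963 399023/26667]

x' = [-21089/26667, 2358/2963, -39250/26667]
P' = [13595/26667 -4505/2963 61261/26667; -4505/2963 21493/2963 -29855/2963; 61261/26667 -29855/2963 399023/26667]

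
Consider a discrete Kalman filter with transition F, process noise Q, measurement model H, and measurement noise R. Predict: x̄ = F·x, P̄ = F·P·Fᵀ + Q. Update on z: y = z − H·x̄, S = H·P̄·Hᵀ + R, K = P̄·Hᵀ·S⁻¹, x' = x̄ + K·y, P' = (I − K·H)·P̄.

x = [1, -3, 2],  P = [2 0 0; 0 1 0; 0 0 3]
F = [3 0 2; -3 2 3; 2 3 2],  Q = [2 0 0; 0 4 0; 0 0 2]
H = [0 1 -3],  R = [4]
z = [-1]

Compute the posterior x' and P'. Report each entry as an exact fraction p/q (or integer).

x̄ = F·x = [7, -3, -3]
P̄ = F·P·Fᵀ + Q = [32 0 24; 0 53 12; 24 12 31]
y = z − H·x̄ = [-7]
S = H·P̄·Hᵀ + R = [264]
K = P̄·Hᵀ·S⁻¹ = [-3/11; 17/264; -27/88]
x' = x̄ + K·y = [98/11, -911/264, -75/88]
P' = (I − K·H)·P̄ = [136/11 51/11 21/11; 51/11 13703/264 1515/88; 21/11 1515/88 541/88]

x' = [98/11, -911/264, -75/88]
P' = [136/11 51/11 21/11; 51/11 13703/264 1515/88; 21/11 1515/88 541/88]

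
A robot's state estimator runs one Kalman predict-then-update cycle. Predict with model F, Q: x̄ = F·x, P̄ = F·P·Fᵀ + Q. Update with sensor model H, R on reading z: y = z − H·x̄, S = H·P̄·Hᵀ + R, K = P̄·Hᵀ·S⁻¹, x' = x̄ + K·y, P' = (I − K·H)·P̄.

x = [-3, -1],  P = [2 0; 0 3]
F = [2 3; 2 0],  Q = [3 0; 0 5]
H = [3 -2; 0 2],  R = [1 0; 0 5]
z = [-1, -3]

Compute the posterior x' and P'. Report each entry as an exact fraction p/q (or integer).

x̄ = F·x = [-9, -6]
P̄ = F·P·Fᵀ + Q = [38 8; 8 13]
y = z − H·x̄ = [14, 9]
S = H·P̄·Hᵀ + R = [299 -4; -4 57]
K = P̄·Hᵀ·S⁻¹ = [5650/17027 5176/17027; -10/17027 7766/17027]
x' = x̄ + K·y = [-27559/17027, -32408/17027]
P' = (I − K·H)·P̄ = [10510/17027 12940/17027; 12940/17027 19415/17027]

x' = [-27559/17027, -32408/17027]
P' = [10510/17027 12940/17027; 12940/17027 19415/17027]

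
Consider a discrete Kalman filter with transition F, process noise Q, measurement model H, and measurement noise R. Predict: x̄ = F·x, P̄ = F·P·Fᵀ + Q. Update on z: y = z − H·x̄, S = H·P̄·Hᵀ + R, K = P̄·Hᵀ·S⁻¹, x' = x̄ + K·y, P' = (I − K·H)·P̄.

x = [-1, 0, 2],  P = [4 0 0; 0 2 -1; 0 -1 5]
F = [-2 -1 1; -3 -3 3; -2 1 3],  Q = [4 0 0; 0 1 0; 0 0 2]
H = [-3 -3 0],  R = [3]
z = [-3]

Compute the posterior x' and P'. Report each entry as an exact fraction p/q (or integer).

x' = [28/187, 162/187, 596/187]
P' = [623/187 -603/187 -203/187; -603/187 2581/748 228/187; -203/187 228/187 3533/187]

x̄ = F·x = [4, 9, 8]
P̄ = F·P·Fᵀ + Q = [29 51 31; 51 118 69; 31 69 59]
y = z − H·x̄ = [36]
S = H·P̄·Hᵀ + R = [2244]
K = P̄·Hᵀ·S⁻¹ = [-20/187; -169/748; -25/187]
x' = x̄ + K·y = [28/187, 162/187, 596/187]
P' = (I − K·H)·P̄ = [623/187 -603/187 -203/187; -603/187 2581/748 228/187; -203/187 228/187 3533/187]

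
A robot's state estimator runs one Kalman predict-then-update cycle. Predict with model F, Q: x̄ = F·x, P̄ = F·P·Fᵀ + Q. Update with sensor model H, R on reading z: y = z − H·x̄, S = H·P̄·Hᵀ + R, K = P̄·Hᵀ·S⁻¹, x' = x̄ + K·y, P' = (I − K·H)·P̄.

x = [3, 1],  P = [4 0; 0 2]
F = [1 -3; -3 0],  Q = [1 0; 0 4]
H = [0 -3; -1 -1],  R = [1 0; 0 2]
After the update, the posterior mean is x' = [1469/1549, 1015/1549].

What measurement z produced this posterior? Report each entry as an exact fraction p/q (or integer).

x̄ = F·x = [0, -9]
P̄ = F·P·Fᵀ + Q = [23 -12; -12 40]
S = H·P̄·Hᵀ + R = [361 84; 84 41]
K = P̄·Hᵀ·S⁻¹ = [480/1549 -1399/1549; -2568/7745 -28/7745]
x' − x̄ = [1469/1549, 14956/1549] = K·y
y = (KᵀK)⁻¹·Kᵀ·(x' − x̄) = [-29, -11]
z = y + H·x̄ = [-29, -11] + [27, 9] = [-2, -2]

z = [-2, -2]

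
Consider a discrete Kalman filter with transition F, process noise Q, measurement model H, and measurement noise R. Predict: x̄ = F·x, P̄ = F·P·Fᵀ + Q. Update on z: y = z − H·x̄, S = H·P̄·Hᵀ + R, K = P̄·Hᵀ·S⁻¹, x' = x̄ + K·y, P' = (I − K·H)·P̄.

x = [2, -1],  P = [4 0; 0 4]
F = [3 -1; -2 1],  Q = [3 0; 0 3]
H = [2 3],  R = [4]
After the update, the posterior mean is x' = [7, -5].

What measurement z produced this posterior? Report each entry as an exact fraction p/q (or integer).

z = [-1]

x̄ = F·x = [7, -5]
P̄ = F·P·Fᵀ + Q = [43 -28; -28 23]
S = H·P̄·Hᵀ + R = [47]
K = P̄·Hᵀ·S⁻¹ = [2/47; 13/47]
x' − x̄ = [0, 0] = K·y
y = (KᵀK)⁻¹·Kᵀ·(x' − x̄) = [0]
z = y + H·x̄ = [0] + [-1] = [-1]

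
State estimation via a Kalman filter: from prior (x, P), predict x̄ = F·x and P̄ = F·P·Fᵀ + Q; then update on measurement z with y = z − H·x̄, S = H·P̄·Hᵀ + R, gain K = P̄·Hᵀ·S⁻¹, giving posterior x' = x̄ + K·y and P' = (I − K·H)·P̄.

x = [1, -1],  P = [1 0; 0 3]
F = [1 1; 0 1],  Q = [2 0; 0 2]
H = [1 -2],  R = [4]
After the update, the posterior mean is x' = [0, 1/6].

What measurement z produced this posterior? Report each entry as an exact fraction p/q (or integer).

x̄ = F·x = [0, -1]
P̄ = F·P·Fᵀ + Q = [6 3; 3 5]
S = H·P̄·Hᵀ + R = [18]
K = P̄·Hᵀ·S⁻¹ = [0; -7/18]
x' − x̄ = [0, 7/6] = K·y
y = (KᵀK)⁻¹·Kᵀ·(x' − x̄) = [-3]
z = y + H·x̄ = [-3] + [2] = [-1]

z = [-1]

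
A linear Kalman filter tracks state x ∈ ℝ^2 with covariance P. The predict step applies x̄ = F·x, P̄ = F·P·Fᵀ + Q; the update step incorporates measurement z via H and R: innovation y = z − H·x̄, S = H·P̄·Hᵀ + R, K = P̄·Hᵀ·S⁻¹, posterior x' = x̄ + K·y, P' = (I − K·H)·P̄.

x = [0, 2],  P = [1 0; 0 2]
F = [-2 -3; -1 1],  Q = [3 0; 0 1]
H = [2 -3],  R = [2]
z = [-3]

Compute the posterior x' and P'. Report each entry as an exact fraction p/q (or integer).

x̄ = F·x = [-6, 2]
P̄ = F·P·Fᵀ + Q = [25 -4; -4 4]
y = z − H·x̄ = [15]
S = H·P̄·Hᵀ + R = [186]
K = P̄·Hᵀ·S⁻¹ = [1/3; -10/93]
x' = x̄ + K·y = [-1, 12/31]
P' = (I − K·H)·P̄ = [13/3 8/3; 8/3 172/93]

x' = [-1, 12/31]
P' = [13/3 8/3; 8/3 172/93]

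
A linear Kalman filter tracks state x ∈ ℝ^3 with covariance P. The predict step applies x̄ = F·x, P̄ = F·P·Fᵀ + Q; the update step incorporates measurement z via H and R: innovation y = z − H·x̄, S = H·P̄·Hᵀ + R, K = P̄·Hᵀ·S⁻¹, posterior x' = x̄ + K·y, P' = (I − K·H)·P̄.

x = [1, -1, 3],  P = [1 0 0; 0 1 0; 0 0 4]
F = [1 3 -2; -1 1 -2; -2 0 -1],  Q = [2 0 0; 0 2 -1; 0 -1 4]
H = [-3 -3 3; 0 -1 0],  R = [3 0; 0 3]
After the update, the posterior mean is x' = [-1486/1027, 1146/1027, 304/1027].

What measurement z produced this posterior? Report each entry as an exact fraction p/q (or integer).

z = [2, -3]

x̄ = F·x = [-8, -8, -5]
P̄ = F·P·Fᵀ + Q = [28 18 6; 18 20 9; 6 9 12]
S = H·P̄·Hᵀ + R = [597 87; 87 23]
K = P̄·Hᵀ·S⁻¹ = [-199/1027 -51/1027; -87/2054 -1457/2054; 96/1027 -765/1027]
x' − x̄ = [6730/1027, 9362/1027, 5439/1027] = K·y
y = (KᵀK)⁻¹·Kᵀ·(x' − x̄) = [-31, -11]
z = y + H·x̄ = [-31, -11] + [33, 8] = [2, -3]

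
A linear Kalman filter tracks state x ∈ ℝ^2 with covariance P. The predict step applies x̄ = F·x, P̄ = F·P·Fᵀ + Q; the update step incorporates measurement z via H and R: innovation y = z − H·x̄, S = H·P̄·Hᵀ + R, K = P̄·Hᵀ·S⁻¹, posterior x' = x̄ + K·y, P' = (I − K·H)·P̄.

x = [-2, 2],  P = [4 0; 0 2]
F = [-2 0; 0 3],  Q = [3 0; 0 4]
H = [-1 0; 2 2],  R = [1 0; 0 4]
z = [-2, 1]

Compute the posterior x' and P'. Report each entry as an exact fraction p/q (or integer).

x' = [1723/958, -470/479]
P' = [437/479 -418/479; -418/479 858/479]

x̄ = F·x = [4, 6]
P̄ = F·P·Fᵀ + Q = [19 0; 0 22]
y = z − H·x̄ = [2, -19]
S = H·P̄·Hᵀ + R = [20 -38; -38 168]
K = P̄·Hᵀ·S⁻¹ = [-437/479 19/958; 418/479 220/479]
x' = x̄ + K·y = [1723/958, -470/479]
P' = (I − K·H)·P̄ = [437/479 -418/479; -418/479 858/479]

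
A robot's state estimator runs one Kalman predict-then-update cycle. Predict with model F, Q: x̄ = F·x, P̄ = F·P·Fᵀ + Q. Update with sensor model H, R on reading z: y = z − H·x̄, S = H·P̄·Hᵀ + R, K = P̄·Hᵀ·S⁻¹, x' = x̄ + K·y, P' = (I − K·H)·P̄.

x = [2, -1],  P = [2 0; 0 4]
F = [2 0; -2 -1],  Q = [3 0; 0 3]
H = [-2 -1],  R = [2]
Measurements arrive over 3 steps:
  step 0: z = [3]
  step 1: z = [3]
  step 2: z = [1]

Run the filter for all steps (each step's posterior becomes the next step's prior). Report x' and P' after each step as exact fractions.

step 0: x' = [4/29, -79/29], P' = [123/29 -218/29; -218/29 434/29]
step 1: x' = [-5980/2291, 5435/2291], P' = [3865/2291 -5526/2291; -5526/2291 11110/2291]
step 2: x' = [-192008/87621, 88729/29207], P' = [146719/87621 -70974/29207; -70974/29207 143630/29207]

step 0: x̄ = F·x = [4, -3]
step 0: P̄ = F·P·Fᵀ + Q = [11 -8; -8 15]
step 0: y = z − H·x̄ = [8]
step 0: S = H·P̄·Hᵀ + R = [29]
step 0: K = P̄·Hᵀ·S⁻¹ = [-14/29; 1/29]
step 0: x' = x̄ + K·y = [4/29, -79/29]
step 0: P' = (I − K·H)·P̄ = [123/29 -218/29; -218/29 434/29]
step 1: x̄ = F·x = [8/29, 71/29]
step 1: P̄ = F·P·Fᵀ + Q = [579/29 -56/29; -56/29 141/29]
step 1: y = z − H·x̄ = [6]
step 1: S = H·P̄·Hᵀ + R = [79]
step 1: K = P̄·Hᵀ·S⁻¹ = [-38/79; -1/79]
step 1: x' = x̄ + K·y = [-5980/2291, 5435/2291]
step 1: P' = (I − K·H)·P̄ = [3865/2291 -5526/2291; -5526/2291 11110/2291]
step 2: x̄ = F·x = [-11960/2291, 225/79]
step 2: P̄ = F·P·Fᵀ + Q = [22333/2291 -152/79; -152/79 391/79]
step 2: y = z − H·x̄ = [-15104/2291]
step 2: S = H·P̄·Hᵀ + R = [87621/2291]
step 2: K = P̄·Hᵀ·S⁻¹ = [-40258/87621; -841/29207]
step 2: x' = x̄ + K·y = [-192008/87621, 88729/29207]
step 2: P' = (I − K·H)·P̄ = [146719/87621 -70974/29207; -70974/29207 143630/29207]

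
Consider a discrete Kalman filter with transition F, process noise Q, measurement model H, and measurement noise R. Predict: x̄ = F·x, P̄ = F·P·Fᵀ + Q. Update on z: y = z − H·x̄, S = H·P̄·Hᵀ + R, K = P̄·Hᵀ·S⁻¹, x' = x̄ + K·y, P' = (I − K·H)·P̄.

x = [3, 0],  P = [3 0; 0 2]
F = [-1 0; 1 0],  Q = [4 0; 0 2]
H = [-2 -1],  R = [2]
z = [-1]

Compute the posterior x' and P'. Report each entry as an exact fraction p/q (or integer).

x' = [-25/23, 65/23]
P' = [40/23 -58/23; -58/23 114/23]

x̄ = F·x = [-3, 3]
P̄ = F·P·Fᵀ + Q = [7 -3; -3 5]
y = z − H·x̄ = [-4]
S = H·P̄·Hᵀ + R = [23]
K = P̄·Hᵀ·S⁻¹ = [-11/23; 1/23]
x' = x̄ + K·y = [-25/23, 65/23]
P' = (I − K·H)·P̄ = [40/23 -58/23; -58/23 114/23]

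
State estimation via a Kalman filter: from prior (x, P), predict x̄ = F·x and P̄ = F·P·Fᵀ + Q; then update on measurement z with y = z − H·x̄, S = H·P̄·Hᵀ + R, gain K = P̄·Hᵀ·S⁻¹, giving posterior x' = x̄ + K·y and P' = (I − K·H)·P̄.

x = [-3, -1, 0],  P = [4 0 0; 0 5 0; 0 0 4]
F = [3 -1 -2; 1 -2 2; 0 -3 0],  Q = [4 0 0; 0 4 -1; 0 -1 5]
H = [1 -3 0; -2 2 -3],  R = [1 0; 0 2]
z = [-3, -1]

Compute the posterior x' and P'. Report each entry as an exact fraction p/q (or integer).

x' = [-429001/65487, -77465/65487, 255805/65487]
P' = [3126797/130974 520358/65487 -685333/65487; 520358/65487 360905/130974 -223268/65487; -685333/65487 -223268/65487 318088/65487]

x̄ = F·x = [-8, -1, 3]
P̄ = F·P·Fᵀ + Q = [61 6 15; 6 44 29; 15 29 50]
y = z − H·x̄ = [2, -6]
S = H·P̄·Hᵀ + R = [422 -122; -122 656]
K = P̄·Hᵀ·S⁻¹ = [4649/130974 -15041/65487; -41999/130974 -10007/130974; -15529/65487 -15067/65487]
x' = x̄ + K·y = [-429001/65487, -77465/65487, 255805/65487]
P' = (I − K·H)·P̄ = [3126797/130974 520358/65487 -685333/65487; 520358/65487 360905/130974 -223268/65487; -685333/65487 -223268/65487 318088/65487]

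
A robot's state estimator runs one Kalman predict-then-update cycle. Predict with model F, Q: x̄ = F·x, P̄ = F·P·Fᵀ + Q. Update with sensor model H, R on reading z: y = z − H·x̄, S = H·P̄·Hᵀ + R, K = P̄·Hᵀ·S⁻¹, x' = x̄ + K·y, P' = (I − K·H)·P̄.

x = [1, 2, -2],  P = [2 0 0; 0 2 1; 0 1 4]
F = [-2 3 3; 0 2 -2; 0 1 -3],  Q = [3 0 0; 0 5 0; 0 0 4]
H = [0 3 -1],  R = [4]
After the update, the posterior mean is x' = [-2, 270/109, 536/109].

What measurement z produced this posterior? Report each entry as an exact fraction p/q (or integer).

z = [2]

x̄ = F·x = [-2, 8, 8]
P̄ = F·P·Fᵀ + Q = [83 -12 -36; -12 21 20; -36 20 36]
S = H·P̄·Hᵀ + R = [109]
K = P̄·Hᵀ·S⁻¹ = [0; 43/109; 24/109]
x' − x̄ = [0, -602/109, -336/109] = K·y
y = (KᵀK)⁻¹·Kᵀ·(x' − x̄) = [-14]
z = y + H·x̄ = [-14] + [16] = [2]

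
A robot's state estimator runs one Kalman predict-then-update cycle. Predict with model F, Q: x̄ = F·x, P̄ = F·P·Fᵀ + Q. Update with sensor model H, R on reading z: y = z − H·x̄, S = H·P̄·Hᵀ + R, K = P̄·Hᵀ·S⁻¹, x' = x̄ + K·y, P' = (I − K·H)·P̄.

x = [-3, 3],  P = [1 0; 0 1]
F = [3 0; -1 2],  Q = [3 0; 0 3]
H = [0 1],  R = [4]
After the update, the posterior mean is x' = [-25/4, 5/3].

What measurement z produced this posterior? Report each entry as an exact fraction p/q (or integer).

z = [-2]

x̄ = F·x = [-9, 9]
P̄ = F·P·Fᵀ + Q = [12 -3; -3 8]
S = H·P̄·Hᵀ + R = [12]
K = P̄·Hᵀ·S⁻¹ = [-1/4; 2/3]
x' − x̄ = [11/4, -22/3] = K·y
y = (KᵀK)⁻¹·Kᵀ·(x' − x̄) = [-11]
z = y + H·x̄ = [-11] + [9] = [-2]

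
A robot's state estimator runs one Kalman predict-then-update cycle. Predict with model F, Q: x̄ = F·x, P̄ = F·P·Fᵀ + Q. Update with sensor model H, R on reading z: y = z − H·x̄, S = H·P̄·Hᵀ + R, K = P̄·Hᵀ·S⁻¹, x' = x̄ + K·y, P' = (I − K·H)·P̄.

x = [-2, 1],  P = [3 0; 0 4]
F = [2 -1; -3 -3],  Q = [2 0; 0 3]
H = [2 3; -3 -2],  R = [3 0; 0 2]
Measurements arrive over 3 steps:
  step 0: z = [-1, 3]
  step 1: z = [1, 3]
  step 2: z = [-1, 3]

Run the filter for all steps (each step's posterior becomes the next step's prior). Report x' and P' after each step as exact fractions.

step 0: x̄ = F·x = [-5, 3]
step 0: P̄ = F·P·Fᵀ + Q = [18 -6; -6 66]
step 0: y = z − H·x̄ = [0, -6]
step 0: S = H·P̄·Hᵀ + R = [597 -426; -426 356]
step 0: K = P̄·Hᵀ·S⁻¹ = [-957/2588 -2901/5176; 1471/2588 1863/5176]
step 0: x' = x̄ + K·y = [-4237/2588, 2175/2588]
step 0: P' = (I − K·H)·P̄ = [2889/2588 -2883/2588; -2883/2588 3393/2588]
step 1: x̄ = F·x = [-10649/2588, 3093/1294]
step 1: P̄ = F·P·Fᵀ + Q = [31657/2588 747/1294; 747/1294 3102/647]
step 1: y = z − H·x̄ = [1332/647, -11811/2588]
step 1: S = H·P̄·Hᵀ + R = [65998/647 -70953/647; -70953/647 357649/2588]
step 1: K = P̄·Hᵀ·S⁻¹ = [-686779/2679139 -1278801/2679139; 2344149/5358278 710628/2679139]
step 1: x' = x̄ + K·y = [-6601774/2679139, 11147403/5358278]
step 1: P' = (I − K·H)·P̄ = [2358696/2679139 -2259243/2679139; -2259243/2679139 5356473/5358278]
step 2: x̄ = F·x = [-37554499/5358278, 6168435/5358278]
step 2: P̄ = F·P·Fᵀ + Q = [53016541/5358278 1320525/5358278; 1320525/5358278 25406871/5358278]
step 2: y = z − H·x̄ = [51245415/5358278, -84251793/5358278]
step 2: S = H·P̄·Hᵀ + R = [472649137/5358278 -487707297/5358278; -487707297/5358278 605339209/5358278]
step 2: K = P̄·Hᵀ·S⁻¹ = [-572648639/2251406477 -1062736956/2251406477; 3923599131/9005625908 2346257919/9005625908]
step 2: x' = x̄ + K·y = [-4545968950/2251406477, 10999923351/9005625908]
step 2: P' = (I − K·H)·P̄ = [1962462714/2251406477 -1880957115/2251406477; -1880957115/2251406477 8939484771/9005625908]

step 0: x' = [-4237/2588, 2175/2588], P' = [2889/2588 -2883/2588; -2883/2588 3393/2588]
step 1: x' = [-6601774/2679139, 11147403/5358278], P' = [2358696/2679139 -2259243/2679139; -2259243/2679139 5356473/5358278]
step 2: x' = [-4545968950/2251406477, 10999923351/9005625908], P' = [1962462714/2251406477 -1880957115/2251406477; -1880957115/2251406477 8939484771/9005625908]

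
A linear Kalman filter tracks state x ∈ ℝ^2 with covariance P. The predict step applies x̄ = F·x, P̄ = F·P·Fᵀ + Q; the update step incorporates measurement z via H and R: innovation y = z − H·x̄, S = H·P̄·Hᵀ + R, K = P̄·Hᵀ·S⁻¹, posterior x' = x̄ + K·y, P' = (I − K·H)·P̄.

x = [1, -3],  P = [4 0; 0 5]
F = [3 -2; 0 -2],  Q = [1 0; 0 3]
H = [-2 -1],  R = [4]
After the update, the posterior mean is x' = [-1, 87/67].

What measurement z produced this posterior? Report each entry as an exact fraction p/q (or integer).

x̄ = F·x = [9, 6]
P̄ = F·P·Fᵀ + Q = [57 20; 20 23]
S = H·P̄·Hᵀ + R = [335]
K = P̄·Hᵀ·S⁻¹ = [-2/5; -63/335]
x' − x̄ = [-10, -315/67] = K·y
y = (KᵀK)⁻¹·Kᵀ·(x' − x̄) = [25]
z = y + H·x̄ = [25] + [-24] = [1]

z = [1]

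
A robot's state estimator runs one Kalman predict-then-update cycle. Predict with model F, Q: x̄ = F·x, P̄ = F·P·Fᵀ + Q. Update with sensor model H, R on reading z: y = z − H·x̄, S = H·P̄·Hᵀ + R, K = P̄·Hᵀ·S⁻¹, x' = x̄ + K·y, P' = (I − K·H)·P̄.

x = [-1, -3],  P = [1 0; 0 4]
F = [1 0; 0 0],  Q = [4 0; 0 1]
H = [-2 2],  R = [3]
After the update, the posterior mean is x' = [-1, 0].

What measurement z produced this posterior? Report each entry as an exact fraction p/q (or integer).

x̄ = F·x = [-1, 0]
P̄ = F·P·Fᵀ + Q = [5 0; 0 1]
S = H·P̄·Hᵀ + R = [27]
K = P̄·Hᵀ·S⁻¹ = [-10/27; 2/27]
x' − x̄ = [0, 0] = K·y
y = (KᵀK)⁻¹·Kᵀ·(x' − x̄) = [0]
z = y + H·x̄ = [0] + [2] = [2]

z = [2]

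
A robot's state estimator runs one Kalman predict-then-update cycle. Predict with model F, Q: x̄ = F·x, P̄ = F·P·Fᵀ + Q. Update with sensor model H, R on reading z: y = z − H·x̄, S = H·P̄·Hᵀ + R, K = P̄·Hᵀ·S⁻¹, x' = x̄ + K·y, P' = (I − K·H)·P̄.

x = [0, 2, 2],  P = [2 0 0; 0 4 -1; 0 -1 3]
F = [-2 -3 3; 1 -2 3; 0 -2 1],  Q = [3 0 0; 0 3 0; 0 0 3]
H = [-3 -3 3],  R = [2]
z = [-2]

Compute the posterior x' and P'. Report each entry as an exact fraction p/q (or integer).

x̄ = F·x = [0, 2, -2]
P̄ = F·P·Fᵀ + Q = [92 62 42; 62 60 33; 42 33 26]
y = z − H·x̄ = [10]
S = H·P̄·Hᵀ + R = [1370]
K = P̄·Hᵀ·S⁻¹ = [-168/685; -267/1370; -147/1370]
x' = x̄ + K·y = [-336/137, 7/137, -421/137]
P' = (I − K·H)·P̄ = [6572/685 -2386/685 4074/685; -2386/685 10911/1370 5961/1370; 4074/685 5961/1370 14011/1370]

x' = [-336/137, 7/137, -421/137]
P' = [6572/685 -2386/685 4074/685; -2386/685 10911/1370 5961/1370; 4074/685 5961/1370 14011/1370]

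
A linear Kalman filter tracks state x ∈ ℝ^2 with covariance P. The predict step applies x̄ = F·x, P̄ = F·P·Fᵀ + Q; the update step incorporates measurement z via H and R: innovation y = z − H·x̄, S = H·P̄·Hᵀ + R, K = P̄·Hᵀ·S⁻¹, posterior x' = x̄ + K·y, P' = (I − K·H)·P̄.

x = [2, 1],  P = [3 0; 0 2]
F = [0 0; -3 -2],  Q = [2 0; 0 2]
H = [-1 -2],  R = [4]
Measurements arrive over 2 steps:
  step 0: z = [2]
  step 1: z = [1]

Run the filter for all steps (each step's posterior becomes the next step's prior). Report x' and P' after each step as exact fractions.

step 0: x' = [2/11, -14/11], P' = [152/77 -74/77; -74/77 111/77]
step 1: x' = [-5/31, -8/31], P' = [60/31 -28/31; -28/31 42/31]

step 0: x̄ = F·x = [0, -8]
step 0: P̄ = F·P·Fᵀ + Q = [2 0; 0 37]
step 0: y = z − H·x̄ = [-14]
step 0: S = H·P̄·Hᵀ + R = [154]
step 0: K = P̄·Hᵀ·S⁻¹ = [-1/77; -37/77]
step 0: x' = x̄ + K·y = [2/11, -14/11]
step 0: P' = (I − K·H)·P̄ = [152/77 -74/77; -74/77 111/77]
step 1: x̄ = F·x = [0, 2]
step 1: P̄ = F·P·Fᵀ + Q = [2 0; 0 14]
step 1: y = z − H·x̄ = [5]
step 1: S = H·P̄·Hᵀ + R = [62]
step 1: K = P̄·Hᵀ·S⁻¹ = [-1/31; -14/31]
step 1: x' = x̄ + K·y = [-5/31, -8/31]
step 1: P' = (I − K·H)·P̄ = [60/31 -28/31; -28/31 42/31]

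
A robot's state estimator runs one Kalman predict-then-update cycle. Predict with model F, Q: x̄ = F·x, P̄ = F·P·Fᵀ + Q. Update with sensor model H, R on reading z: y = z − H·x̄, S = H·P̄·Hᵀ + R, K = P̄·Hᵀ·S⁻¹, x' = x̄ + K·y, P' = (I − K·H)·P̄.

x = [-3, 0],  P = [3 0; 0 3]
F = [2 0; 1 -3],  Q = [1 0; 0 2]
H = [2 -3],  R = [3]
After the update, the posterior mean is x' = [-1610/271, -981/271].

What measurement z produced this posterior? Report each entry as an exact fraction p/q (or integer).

x̄ = F·x = [-6, -3]
P̄ = F·P·Fᵀ + Q = [13 6; 6 32]
S = H·P̄·Hᵀ + R = [271]
K = P̄·Hᵀ·S⁻¹ = [8/271; -84/271]
x' − x̄ = [16/271, -168/271] = K·y
y = (KᵀK)⁻¹·Kᵀ·(x' − x̄) = [2]
z = y + H·x̄ = [2] + [-3] = [-1]

z = [-1]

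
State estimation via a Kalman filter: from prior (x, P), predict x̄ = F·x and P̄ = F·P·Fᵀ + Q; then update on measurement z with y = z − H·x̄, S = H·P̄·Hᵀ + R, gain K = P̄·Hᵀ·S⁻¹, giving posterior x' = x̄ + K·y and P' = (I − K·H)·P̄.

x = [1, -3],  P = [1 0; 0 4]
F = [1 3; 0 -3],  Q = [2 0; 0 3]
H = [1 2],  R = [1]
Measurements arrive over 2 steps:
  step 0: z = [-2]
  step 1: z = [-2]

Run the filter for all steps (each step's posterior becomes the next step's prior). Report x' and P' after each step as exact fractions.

step 0: x' = [-5/13, -9/13], P' = [939/52 -243/26; -243/26 66/13]
step 1: x' = [-4112/2337, -83/779], P' = [33647/7011 -5830/2337; -5830/2337 1202/779]

step 0: x̄ = F·x = [-8, 9]
step 0: P̄ = F·P·Fᵀ + Q = [39 -36; -36 39]
step 0: y = z − H·x̄ = [-12]
step 0: S = H·P̄·Hᵀ + R = [52]
step 0: K = P̄·Hᵀ·S⁻¹ = [-33/52; 21/26]
step 0: x' = x̄ + K·y = [-5/13, -9/13]
step 0: P' = (I − K·H)·P̄ = [939/52 -243/26; -243/26 66/13]
step 1: x̄ = F·x = [-32/13, 27/13]
step 1: P̄ = F·P·Fᵀ + Q = [503/52 -459/26; -459/26 633/13]
step 1: y = z − H·x̄ = [-48/13]
step 1: S = H·P̄·Hᵀ + R = [7011/52]
step 1: K = P̄·Hᵀ·S⁻¹ = [-1333/7011; 1382/2337]
step 1: x' = x̄ + K·y = [-4112/2337, -83/779]
step 1: P' = (I − K·H)·P̄ = [33647/7011 -5830/2337; -5830/2337 1202/779]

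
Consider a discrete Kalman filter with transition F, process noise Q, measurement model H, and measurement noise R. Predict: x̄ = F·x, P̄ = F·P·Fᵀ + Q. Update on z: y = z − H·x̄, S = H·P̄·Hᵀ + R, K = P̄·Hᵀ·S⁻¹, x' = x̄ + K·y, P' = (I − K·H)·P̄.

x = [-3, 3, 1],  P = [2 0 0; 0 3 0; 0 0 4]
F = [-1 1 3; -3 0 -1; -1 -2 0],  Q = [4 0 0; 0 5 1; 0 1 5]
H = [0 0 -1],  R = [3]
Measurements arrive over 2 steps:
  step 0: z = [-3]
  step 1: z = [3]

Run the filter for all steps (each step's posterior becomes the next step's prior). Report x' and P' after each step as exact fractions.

step 0: x' = [87/11, 109/11, 24/11], P' = [487/11 -52/11 -6/11; -52/11 545/22 21/22; -6/11 21/22 57/22]
step 1: x' = [278/47, -185/31, -5187/1457], P' = [5326/47 154 -15/47; 154 19631/62 75/31; -15/47 75/31 4272/1457]

step 0: x̄ = F·x = [9, 8, -3]
step 0: P̄ = F·P·Fᵀ + Q = [45 -6 -4; -6 27 7; -4 7 19]
step 0: y = z − H·x̄ = [-6]
step 0: S = H·P̄·Hᵀ + R = [22]
step 0: K = P̄·Hᵀ·S⁻¹ = [2/11; -7/22; -19/22]
step 0: x' = x̄ + K·y = [87/11, 109/11, 24/11]
step 0: P' = (I − K·H)·P̄ = [487/11 -52/11 -6/11; -52/11 545/22 21/22; -6/11 21/22 57/22]
step 1: x̄ = F·x = [94/11, -285/11, -305/11]
step 1: P̄ = F·P·Fᵀ + Q = [1263/11 1569/11 -155/11; 1569/11 8861/22 1175/11; -155/11 1175/11 1424/11]
step 1: y = z − H·x̄ = [-272/11]
step 1: S = H·P̄·Hᵀ + R = [1457/11]
step 1: K = P̄·Hᵀ·S⁻¹ = [5/47; -25/31; -1424/1457]
step 1: x' = x̄ + K·y = [278/47, -185/31, -5187/1457]
step 1: P' = (I − K·H)·P̄ = [5326/47 154 -15/47; 154 19631/62 75/31; -15/47 75/31 4272/1457]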